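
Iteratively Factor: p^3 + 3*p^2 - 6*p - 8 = (p + 1)*(p^2 + 2*p - 8) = (p - 2)*(p + 1)*(p + 4)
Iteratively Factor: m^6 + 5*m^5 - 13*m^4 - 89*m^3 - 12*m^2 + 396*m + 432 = (m + 2)*(m^5 + 3*m^4 - 19*m^3 - 51*m^2 + 90*m + 216) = (m + 2)^2*(m^4 + m^3 - 21*m^2 - 9*m + 108) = (m + 2)^2*(m + 4)*(m^3 - 3*m^2 - 9*m + 27) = (m - 3)*(m + 2)^2*(m + 4)*(m^2 - 9) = (m - 3)*(m + 2)^2*(m + 3)*(m + 4)*(m - 3)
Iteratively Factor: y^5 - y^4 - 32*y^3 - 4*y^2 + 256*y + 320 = (y + 4)*(y^4 - 5*y^3 - 12*y^2 + 44*y + 80) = (y + 2)*(y + 4)*(y^3 - 7*y^2 + 2*y + 40) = (y - 4)*(y + 2)*(y + 4)*(y^2 - 3*y - 10) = (y - 5)*(y - 4)*(y + 2)*(y + 4)*(y + 2)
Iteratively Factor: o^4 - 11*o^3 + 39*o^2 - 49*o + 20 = (o - 5)*(o^3 - 6*o^2 + 9*o - 4) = (o - 5)*(o - 1)*(o^2 - 5*o + 4) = (o - 5)*(o - 4)*(o - 1)*(o - 1)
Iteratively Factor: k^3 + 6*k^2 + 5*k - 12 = (k + 3)*(k^2 + 3*k - 4) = (k - 1)*(k + 3)*(k + 4)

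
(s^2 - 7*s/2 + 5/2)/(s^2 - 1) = (s - 5/2)/(s + 1)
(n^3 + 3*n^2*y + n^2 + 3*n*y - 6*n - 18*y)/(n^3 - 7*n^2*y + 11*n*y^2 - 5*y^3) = (n^3 + 3*n^2*y + n^2 + 3*n*y - 6*n - 18*y)/(n^3 - 7*n^2*y + 11*n*y^2 - 5*y^3)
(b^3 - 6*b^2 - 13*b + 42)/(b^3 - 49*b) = (b^2 + b - 6)/(b*(b + 7))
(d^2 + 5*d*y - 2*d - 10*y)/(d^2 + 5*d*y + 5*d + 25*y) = (d - 2)/(d + 5)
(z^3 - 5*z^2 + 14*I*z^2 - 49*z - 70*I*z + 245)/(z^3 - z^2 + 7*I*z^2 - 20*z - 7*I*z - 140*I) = (z + 7*I)/(z + 4)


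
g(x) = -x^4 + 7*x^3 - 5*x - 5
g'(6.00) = -113.00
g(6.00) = 181.00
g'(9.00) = -1220.00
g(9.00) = -1508.00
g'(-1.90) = 98.25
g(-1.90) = -56.55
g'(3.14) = 78.22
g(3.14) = 98.80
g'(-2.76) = 239.07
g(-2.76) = -196.40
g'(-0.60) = 3.42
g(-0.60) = -3.64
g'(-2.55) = 197.88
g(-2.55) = -150.60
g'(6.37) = -186.78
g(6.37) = 125.99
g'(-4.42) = 750.67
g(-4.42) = -969.03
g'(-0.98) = 18.93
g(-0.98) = -7.61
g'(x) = -4*x^3 + 21*x^2 - 5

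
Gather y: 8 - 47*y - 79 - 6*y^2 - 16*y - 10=-6*y^2 - 63*y - 81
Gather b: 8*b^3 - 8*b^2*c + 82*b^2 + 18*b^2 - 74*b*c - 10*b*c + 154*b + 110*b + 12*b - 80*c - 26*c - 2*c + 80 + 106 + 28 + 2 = 8*b^3 + b^2*(100 - 8*c) + b*(276 - 84*c) - 108*c + 216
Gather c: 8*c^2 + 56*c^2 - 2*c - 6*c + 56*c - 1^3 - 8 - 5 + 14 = 64*c^2 + 48*c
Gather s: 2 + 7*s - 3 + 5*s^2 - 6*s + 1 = 5*s^2 + s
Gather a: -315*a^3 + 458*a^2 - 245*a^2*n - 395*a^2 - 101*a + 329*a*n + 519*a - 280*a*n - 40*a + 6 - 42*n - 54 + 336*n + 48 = -315*a^3 + a^2*(63 - 245*n) + a*(49*n + 378) + 294*n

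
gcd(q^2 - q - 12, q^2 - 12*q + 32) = q - 4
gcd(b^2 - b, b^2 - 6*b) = b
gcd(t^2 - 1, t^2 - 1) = t^2 - 1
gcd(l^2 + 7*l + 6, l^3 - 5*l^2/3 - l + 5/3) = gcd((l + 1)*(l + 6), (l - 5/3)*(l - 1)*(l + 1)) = l + 1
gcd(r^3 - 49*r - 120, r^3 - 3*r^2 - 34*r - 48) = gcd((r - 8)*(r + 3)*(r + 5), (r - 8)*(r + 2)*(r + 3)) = r^2 - 5*r - 24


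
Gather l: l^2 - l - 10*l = l^2 - 11*l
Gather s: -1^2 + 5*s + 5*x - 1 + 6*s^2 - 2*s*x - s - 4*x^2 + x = 6*s^2 + s*(4 - 2*x) - 4*x^2 + 6*x - 2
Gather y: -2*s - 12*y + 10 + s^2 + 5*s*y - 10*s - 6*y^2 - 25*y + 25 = s^2 - 12*s - 6*y^2 + y*(5*s - 37) + 35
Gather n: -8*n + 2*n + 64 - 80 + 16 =-6*n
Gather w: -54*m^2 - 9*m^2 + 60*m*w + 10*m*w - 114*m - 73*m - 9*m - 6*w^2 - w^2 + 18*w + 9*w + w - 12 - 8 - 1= -63*m^2 - 196*m - 7*w^2 + w*(70*m + 28) - 21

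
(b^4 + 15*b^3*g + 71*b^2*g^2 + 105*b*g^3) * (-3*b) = -3*b^5 - 45*b^4*g - 213*b^3*g^2 - 315*b^2*g^3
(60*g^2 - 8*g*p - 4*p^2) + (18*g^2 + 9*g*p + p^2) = 78*g^2 + g*p - 3*p^2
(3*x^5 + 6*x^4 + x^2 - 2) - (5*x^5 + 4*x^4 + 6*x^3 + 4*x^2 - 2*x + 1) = -2*x^5 + 2*x^4 - 6*x^3 - 3*x^2 + 2*x - 3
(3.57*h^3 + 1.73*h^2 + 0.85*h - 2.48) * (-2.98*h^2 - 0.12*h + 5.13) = -10.6386*h^5 - 5.5838*h^4 + 15.5735*h^3 + 16.1633*h^2 + 4.6581*h - 12.7224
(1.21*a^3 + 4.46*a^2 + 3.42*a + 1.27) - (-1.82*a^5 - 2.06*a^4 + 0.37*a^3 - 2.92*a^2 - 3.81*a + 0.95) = 1.82*a^5 + 2.06*a^4 + 0.84*a^3 + 7.38*a^2 + 7.23*a + 0.32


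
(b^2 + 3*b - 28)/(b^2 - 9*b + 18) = (b^2 + 3*b - 28)/(b^2 - 9*b + 18)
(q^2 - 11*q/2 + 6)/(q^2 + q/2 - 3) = (q - 4)/(q + 2)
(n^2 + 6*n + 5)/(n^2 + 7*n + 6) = (n + 5)/(n + 6)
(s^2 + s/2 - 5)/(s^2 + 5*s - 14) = (s + 5/2)/(s + 7)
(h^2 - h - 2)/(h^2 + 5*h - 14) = (h + 1)/(h + 7)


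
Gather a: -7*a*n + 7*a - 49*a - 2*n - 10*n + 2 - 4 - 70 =a*(-7*n - 42) - 12*n - 72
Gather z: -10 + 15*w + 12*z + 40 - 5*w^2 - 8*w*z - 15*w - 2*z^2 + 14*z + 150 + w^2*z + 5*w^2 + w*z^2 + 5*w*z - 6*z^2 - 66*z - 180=z^2*(w - 8) + z*(w^2 - 3*w - 40)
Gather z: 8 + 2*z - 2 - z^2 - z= -z^2 + z + 6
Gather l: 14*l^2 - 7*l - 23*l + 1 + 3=14*l^2 - 30*l + 4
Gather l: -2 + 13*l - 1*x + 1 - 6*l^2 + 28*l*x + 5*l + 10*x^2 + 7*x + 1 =-6*l^2 + l*(28*x + 18) + 10*x^2 + 6*x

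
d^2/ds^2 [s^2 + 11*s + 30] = 2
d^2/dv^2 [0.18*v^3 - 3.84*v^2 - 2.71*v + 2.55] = 1.08*v - 7.68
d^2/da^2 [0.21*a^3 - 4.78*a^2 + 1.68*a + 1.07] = 1.26*a - 9.56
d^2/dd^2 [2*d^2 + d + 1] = 4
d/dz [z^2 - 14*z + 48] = 2*z - 14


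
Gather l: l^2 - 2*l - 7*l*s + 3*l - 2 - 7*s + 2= l^2 + l*(1 - 7*s) - 7*s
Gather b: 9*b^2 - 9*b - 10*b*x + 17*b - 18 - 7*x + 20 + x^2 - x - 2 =9*b^2 + b*(8 - 10*x) + x^2 - 8*x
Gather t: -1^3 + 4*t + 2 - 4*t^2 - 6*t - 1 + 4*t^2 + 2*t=0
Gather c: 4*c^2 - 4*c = 4*c^2 - 4*c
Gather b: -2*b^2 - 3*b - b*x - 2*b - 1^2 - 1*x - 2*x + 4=-2*b^2 + b*(-x - 5) - 3*x + 3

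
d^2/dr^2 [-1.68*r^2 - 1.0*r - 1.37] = -3.36000000000000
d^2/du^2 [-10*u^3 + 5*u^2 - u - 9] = 10 - 60*u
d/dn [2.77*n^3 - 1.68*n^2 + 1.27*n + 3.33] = 8.31*n^2 - 3.36*n + 1.27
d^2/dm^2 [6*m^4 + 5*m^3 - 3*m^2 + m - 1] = 72*m^2 + 30*m - 6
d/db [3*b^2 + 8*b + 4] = 6*b + 8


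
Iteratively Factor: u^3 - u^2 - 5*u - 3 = (u - 3)*(u^2 + 2*u + 1) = (u - 3)*(u + 1)*(u + 1)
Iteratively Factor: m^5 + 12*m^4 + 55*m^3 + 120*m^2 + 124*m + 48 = (m + 2)*(m^4 + 10*m^3 + 35*m^2 + 50*m + 24) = (m + 2)*(m + 4)*(m^3 + 6*m^2 + 11*m + 6) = (m + 1)*(m + 2)*(m + 4)*(m^2 + 5*m + 6) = (m + 1)*(m + 2)^2*(m + 4)*(m + 3)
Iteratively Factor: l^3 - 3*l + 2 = (l - 1)*(l^2 + l - 2) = (l - 1)*(l + 2)*(l - 1)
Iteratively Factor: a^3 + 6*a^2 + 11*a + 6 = (a + 1)*(a^2 + 5*a + 6) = (a + 1)*(a + 3)*(a + 2)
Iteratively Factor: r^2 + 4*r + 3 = (r + 3)*(r + 1)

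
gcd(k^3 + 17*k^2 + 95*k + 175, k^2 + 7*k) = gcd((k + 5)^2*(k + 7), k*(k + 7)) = k + 7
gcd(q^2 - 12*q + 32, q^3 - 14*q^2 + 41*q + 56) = q - 8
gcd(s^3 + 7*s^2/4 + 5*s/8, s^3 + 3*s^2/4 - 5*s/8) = s^2 + 5*s/4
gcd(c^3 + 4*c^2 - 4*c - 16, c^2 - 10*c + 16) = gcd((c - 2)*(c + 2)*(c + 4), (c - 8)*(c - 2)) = c - 2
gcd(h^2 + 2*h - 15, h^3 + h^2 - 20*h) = h + 5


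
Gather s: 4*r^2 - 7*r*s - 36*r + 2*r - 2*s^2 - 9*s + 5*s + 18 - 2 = 4*r^2 - 34*r - 2*s^2 + s*(-7*r - 4) + 16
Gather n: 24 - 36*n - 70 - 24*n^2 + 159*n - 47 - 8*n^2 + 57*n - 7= -32*n^2 + 180*n - 100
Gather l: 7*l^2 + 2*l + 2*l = 7*l^2 + 4*l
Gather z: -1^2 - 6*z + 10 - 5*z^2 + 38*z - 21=-5*z^2 + 32*z - 12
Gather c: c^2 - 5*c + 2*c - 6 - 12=c^2 - 3*c - 18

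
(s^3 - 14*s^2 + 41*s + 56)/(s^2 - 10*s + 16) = (s^2 - 6*s - 7)/(s - 2)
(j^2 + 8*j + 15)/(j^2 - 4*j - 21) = (j + 5)/(j - 7)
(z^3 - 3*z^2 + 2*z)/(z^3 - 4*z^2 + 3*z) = (z - 2)/(z - 3)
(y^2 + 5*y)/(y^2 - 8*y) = (y + 5)/(y - 8)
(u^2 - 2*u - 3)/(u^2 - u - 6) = (u + 1)/(u + 2)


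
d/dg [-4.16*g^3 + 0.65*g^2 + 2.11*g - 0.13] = -12.48*g^2 + 1.3*g + 2.11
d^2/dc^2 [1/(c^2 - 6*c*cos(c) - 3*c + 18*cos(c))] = 2*((c^2 - 6*c*cos(c) - 3*c + 18*cos(c))*(-3*c*cos(c) - 6*sin(c) + 9*cos(c) - 1) + (-6*c*sin(c) - 2*c + 18*sin(c) + 6*cos(c) + 3)^2)/((c - 3)^3*(c - 6*cos(c))^3)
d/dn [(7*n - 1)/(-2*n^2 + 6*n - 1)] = (14*n^2 - 4*n - 1)/(4*n^4 - 24*n^3 + 40*n^2 - 12*n + 1)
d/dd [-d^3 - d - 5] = -3*d^2 - 1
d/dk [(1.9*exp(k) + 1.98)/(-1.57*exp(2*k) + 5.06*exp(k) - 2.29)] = (2.983*exp(2*k) + 6.2172*exp(k) - 14.3698)*exp(k)/(2.4649*exp(4*k) - 15.8884*exp(3*k) + 32.7942*exp(2*k) - 23.1748*exp(k) + 5.2441)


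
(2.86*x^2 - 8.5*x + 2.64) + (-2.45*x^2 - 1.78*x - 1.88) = 0.41*x^2 - 10.28*x + 0.76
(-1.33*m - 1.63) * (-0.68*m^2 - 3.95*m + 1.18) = 0.9044*m^3 + 6.3619*m^2 + 4.8691*m - 1.9234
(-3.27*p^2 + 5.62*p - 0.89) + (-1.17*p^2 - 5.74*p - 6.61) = -4.44*p^2 - 0.12*p - 7.5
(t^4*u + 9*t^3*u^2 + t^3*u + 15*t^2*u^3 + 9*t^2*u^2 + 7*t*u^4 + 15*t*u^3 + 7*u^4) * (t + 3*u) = t^5*u + 12*t^4*u^2 + t^4*u + 42*t^3*u^3 + 12*t^3*u^2 + 52*t^2*u^4 + 42*t^2*u^3 + 21*t*u^5 + 52*t*u^4 + 21*u^5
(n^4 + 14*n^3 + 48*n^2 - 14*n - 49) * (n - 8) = n^5 + 6*n^4 - 64*n^3 - 398*n^2 + 63*n + 392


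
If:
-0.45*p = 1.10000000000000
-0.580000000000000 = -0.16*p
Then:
No Solution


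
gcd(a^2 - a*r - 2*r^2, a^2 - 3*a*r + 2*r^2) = -a + 2*r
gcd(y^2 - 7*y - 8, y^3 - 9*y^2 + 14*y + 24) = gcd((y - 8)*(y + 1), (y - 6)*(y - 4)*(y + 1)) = y + 1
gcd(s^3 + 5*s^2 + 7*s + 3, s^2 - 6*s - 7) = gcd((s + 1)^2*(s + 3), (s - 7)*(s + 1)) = s + 1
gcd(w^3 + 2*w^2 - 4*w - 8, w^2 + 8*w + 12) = w + 2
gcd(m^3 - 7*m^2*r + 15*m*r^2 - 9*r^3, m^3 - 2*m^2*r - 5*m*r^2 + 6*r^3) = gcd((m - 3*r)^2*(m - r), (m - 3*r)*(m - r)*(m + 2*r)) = m^2 - 4*m*r + 3*r^2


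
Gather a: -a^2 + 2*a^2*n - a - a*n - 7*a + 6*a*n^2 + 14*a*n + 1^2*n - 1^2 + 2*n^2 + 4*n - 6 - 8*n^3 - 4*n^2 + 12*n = a^2*(2*n - 1) + a*(6*n^2 + 13*n - 8) - 8*n^3 - 2*n^2 + 17*n - 7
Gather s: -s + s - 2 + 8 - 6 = 0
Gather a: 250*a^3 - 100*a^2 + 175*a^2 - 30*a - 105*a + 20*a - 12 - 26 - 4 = 250*a^3 + 75*a^2 - 115*a - 42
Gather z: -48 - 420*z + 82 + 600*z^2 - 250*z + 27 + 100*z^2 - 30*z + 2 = 700*z^2 - 700*z + 63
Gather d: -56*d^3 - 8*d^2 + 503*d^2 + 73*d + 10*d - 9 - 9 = -56*d^3 + 495*d^2 + 83*d - 18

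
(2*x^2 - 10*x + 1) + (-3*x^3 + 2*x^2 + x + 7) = -3*x^3 + 4*x^2 - 9*x + 8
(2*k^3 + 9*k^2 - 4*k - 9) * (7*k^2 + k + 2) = 14*k^5 + 65*k^4 - 15*k^3 - 49*k^2 - 17*k - 18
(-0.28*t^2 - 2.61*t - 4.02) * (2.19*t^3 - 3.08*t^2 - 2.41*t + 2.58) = -0.6132*t^5 - 4.8535*t^4 - 0.0901999999999994*t^3 + 17.9493*t^2 + 2.9544*t - 10.3716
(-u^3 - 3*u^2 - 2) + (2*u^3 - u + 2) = u^3 - 3*u^2 - u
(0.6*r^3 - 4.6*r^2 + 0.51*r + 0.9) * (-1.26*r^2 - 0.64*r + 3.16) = -0.756*r^5 + 5.412*r^4 + 4.1974*r^3 - 15.9964*r^2 + 1.0356*r + 2.844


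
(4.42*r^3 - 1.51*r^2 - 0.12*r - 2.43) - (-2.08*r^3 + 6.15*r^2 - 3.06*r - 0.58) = 6.5*r^3 - 7.66*r^2 + 2.94*r - 1.85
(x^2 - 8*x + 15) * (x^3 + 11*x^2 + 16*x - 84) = x^5 + 3*x^4 - 57*x^3 - 47*x^2 + 912*x - 1260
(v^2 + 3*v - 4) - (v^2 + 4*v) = -v - 4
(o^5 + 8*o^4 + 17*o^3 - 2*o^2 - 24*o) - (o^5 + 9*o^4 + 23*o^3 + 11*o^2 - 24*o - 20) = -o^4 - 6*o^3 - 13*o^2 + 20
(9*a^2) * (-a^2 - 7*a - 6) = -9*a^4 - 63*a^3 - 54*a^2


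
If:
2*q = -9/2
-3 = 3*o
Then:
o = -1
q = -9/4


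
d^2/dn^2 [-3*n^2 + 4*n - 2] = -6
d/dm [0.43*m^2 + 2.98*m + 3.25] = 0.86*m + 2.98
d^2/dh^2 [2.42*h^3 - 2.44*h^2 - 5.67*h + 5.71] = 14.52*h - 4.88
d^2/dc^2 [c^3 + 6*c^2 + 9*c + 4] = 6*c + 12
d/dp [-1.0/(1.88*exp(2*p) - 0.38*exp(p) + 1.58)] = (3.76*exp(p) - 0.38)*exp(p)/(1.88*exp(2*p) - 0.38*exp(p) + 1.58)^2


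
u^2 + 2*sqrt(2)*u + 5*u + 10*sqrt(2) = (u + 5)*(u + 2*sqrt(2))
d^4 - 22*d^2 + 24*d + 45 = (d - 3)^2*(d + 1)*(d + 5)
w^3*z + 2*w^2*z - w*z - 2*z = (w - 1)*(w + 2)*(w*z + z)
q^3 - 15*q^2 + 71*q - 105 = (q - 7)*(q - 5)*(q - 3)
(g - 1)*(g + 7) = g^2 + 6*g - 7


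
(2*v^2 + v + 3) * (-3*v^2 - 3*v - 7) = -6*v^4 - 9*v^3 - 26*v^2 - 16*v - 21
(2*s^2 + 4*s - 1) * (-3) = -6*s^2 - 12*s + 3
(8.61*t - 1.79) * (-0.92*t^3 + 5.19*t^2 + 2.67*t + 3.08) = -7.9212*t^4 + 46.3327*t^3 + 13.6986*t^2 + 21.7395*t - 5.5132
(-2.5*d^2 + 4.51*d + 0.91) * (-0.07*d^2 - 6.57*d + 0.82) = 0.175*d^4 + 16.1093*d^3 - 31.7444*d^2 - 2.2805*d + 0.7462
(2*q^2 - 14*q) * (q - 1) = 2*q^3 - 16*q^2 + 14*q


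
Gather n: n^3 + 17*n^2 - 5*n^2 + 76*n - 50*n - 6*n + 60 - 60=n^3 + 12*n^2 + 20*n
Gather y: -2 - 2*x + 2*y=-2*x + 2*y - 2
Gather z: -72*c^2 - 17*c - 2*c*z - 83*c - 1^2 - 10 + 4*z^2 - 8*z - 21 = -72*c^2 - 100*c + 4*z^2 + z*(-2*c - 8) - 32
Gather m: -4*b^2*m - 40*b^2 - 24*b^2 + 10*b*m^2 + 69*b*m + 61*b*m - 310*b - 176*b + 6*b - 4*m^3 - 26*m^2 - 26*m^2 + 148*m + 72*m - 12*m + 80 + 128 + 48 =-64*b^2 - 480*b - 4*m^3 + m^2*(10*b - 52) + m*(-4*b^2 + 130*b + 208) + 256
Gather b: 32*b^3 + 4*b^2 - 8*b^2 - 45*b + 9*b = 32*b^3 - 4*b^2 - 36*b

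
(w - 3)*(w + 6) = w^2 + 3*w - 18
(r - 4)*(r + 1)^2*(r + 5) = r^4 + 3*r^3 - 17*r^2 - 39*r - 20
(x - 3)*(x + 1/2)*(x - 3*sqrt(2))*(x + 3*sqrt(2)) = x^4 - 5*x^3/2 - 39*x^2/2 + 45*x + 27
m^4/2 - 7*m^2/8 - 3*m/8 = m*(m/2 + 1/2)*(m - 3/2)*(m + 1/2)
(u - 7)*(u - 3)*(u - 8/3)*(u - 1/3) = u^4 - 13*u^3 + 467*u^2/9 - 647*u/9 + 56/3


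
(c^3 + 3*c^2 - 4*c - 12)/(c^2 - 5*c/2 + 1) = 2*(c^2 + 5*c + 6)/(2*c - 1)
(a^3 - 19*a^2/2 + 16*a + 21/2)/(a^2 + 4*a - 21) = (2*a^2 - 13*a - 7)/(2*(a + 7))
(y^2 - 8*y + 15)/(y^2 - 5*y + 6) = (y - 5)/(y - 2)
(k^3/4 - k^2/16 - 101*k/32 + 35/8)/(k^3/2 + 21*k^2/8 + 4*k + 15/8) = (8*k^3 - 2*k^2 - 101*k + 140)/(4*(4*k^3 + 21*k^2 + 32*k + 15))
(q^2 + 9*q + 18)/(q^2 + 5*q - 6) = (q + 3)/(q - 1)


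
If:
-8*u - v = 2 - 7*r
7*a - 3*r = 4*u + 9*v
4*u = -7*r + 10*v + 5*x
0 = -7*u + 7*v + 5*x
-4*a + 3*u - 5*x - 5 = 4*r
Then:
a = -956/1001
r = -393/1001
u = -548/1001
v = -369/1001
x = -179/715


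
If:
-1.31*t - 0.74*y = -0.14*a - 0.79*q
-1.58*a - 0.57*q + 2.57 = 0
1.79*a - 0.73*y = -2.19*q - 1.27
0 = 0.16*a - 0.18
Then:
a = 1.12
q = 1.39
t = -3.94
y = 8.67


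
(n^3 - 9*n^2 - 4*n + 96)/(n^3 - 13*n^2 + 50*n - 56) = (n^2 - 5*n - 24)/(n^2 - 9*n + 14)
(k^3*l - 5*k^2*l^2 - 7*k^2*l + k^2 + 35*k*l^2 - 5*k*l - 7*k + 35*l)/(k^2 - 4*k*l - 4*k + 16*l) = (k^3*l - 5*k^2*l^2 - 7*k^2*l + k^2 + 35*k*l^2 - 5*k*l - 7*k + 35*l)/(k^2 - 4*k*l - 4*k + 16*l)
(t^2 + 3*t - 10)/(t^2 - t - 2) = (t + 5)/(t + 1)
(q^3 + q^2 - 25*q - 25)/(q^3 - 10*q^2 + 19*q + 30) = (q + 5)/(q - 6)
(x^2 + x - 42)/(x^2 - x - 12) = (-x^2 - x + 42)/(-x^2 + x + 12)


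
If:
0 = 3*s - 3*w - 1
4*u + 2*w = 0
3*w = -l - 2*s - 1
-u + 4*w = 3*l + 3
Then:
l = -15/13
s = 3/13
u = 2/39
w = -4/39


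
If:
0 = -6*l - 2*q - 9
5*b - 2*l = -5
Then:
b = -2*q/15 - 8/5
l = -q/3 - 3/2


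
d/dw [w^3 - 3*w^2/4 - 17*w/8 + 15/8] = 3*w^2 - 3*w/2 - 17/8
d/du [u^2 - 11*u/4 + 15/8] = 2*u - 11/4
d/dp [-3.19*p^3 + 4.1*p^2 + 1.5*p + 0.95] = -9.57*p^2 + 8.2*p + 1.5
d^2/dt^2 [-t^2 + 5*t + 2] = -2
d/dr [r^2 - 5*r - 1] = 2*r - 5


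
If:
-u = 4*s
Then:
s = -u/4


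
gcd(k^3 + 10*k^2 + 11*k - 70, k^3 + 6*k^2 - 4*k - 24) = k - 2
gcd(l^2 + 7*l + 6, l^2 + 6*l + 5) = l + 1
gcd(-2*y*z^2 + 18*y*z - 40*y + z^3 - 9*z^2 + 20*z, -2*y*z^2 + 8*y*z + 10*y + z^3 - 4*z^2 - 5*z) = 2*y*z - 10*y - z^2 + 5*z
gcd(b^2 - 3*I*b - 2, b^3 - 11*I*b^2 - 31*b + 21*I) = b - I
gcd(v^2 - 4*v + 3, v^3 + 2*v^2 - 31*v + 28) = v - 1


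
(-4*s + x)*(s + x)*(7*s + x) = -28*s^3 - 25*s^2*x + 4*s*x^2 + x^3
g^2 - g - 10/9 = (g - 5/3)*(g + 2/3)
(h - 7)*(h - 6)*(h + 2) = h^3 - 11*h^2 + 16*h + 84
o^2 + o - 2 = (o - 1)*(o + 2)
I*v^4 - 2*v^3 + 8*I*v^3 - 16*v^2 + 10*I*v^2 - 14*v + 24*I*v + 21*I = (v + 7)*(v - I)*(v + 3*I)*(I*v + I)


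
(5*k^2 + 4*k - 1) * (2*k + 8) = 10*k^3 + 48*k^2 + 30*k - 8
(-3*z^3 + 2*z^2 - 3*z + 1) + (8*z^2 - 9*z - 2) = -3*z^3 + 10*z^2 - 12*z - 1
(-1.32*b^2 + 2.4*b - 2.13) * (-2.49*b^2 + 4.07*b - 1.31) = 3.2868*b^4 - 11.3484*b^3 + 16.8009*b^2 - 11.8131*b + 2.7903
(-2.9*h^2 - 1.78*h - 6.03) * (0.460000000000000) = -1.334*h^2 - 0.8188*h - 2.7738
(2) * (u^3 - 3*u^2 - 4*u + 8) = 2*u^3 - 6*u^2 - 8*u + 16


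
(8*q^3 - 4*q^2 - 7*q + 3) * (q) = 8*q^4 - 4*q^3 - 7*q^2 + 3*q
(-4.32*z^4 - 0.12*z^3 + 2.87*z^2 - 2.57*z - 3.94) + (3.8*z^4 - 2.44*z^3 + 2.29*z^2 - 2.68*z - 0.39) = -0.52*z^4 - 2.56*z^3 + 5.16*z^2 - 5.25*z - 4.33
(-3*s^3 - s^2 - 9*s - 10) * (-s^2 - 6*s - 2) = 3*s^5 + 19*s^4 + 21*s^3 + 66*s^2 + 78*s + 20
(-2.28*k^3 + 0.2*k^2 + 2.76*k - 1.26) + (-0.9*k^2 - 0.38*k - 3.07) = -2.28*k^3 - 0.7*k^2 + 2.38*k - 4.33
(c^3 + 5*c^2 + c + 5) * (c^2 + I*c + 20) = c^5 + 5*c^4 + I*c^4 + 21*c^3 + 5*I*c^3 + 105*c^2 + I*c^2 + 20*c + 5*I*c + 100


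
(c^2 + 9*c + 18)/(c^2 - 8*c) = (c^2 + 9*c + 18)/(c*(c - 8))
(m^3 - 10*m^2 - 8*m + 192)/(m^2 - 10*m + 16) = (m^2 - 2*m - 24)/(m - 2)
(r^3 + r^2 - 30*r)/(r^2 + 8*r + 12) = r*(r - 5)/(r + 2)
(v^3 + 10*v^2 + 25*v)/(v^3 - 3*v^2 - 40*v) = (v + 5)/(v - 8)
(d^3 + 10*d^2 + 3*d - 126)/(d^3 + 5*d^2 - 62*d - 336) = (d - 3)/(d - 8)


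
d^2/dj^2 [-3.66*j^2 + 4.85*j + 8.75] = -7.32000000000000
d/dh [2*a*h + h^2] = 2*a + 2*h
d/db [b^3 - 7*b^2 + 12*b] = 3*b^2 - 14*b + 12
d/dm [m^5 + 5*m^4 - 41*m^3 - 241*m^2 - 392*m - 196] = 5*m^4 + 20*m^3 - 123*m^2 - 482*m - 392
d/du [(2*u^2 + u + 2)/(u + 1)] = (2*u^2 + 4*u - 1)/(u^2 + 2*u + 1)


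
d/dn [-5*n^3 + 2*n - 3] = 2 - 15*n^2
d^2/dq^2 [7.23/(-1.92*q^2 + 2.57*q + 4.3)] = (-53.305344*q^2 + 71.351424*q + 7.23*(3.84*q - 2.57)*(7.68*q - 5.14) + 119.38176)/(-1.92*q^2 + 2.57*q + 4.3)^3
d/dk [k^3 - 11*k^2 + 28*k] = 3*k^2 - 22*k + 28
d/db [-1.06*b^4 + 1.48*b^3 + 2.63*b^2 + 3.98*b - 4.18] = -4.24*b^3 + 4.44*b^2 + 5.26*b + 3.98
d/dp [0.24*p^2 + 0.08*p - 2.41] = 0.48*p + 0.08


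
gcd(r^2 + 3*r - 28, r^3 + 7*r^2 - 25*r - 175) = r + 7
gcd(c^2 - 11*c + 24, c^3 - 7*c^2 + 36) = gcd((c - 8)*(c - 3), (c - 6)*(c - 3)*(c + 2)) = c - 3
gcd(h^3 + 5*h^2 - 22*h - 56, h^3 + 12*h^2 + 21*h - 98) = h + 7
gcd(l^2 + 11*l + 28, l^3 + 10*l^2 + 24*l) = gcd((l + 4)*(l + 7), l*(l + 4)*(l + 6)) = l + 4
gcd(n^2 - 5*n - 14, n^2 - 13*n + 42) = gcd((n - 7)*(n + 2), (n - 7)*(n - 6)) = n - 7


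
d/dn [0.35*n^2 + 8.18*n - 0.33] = 0.7*n + 8.18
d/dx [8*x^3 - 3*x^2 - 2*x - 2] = 24*x^2 - 6*x - 2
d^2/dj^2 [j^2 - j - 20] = 2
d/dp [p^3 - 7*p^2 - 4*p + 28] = 3*p^2 - 14*p - 4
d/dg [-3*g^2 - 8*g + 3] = -6*g - 8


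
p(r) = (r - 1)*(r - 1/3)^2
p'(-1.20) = 9.10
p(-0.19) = -0.33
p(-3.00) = -44.44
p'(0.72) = -0.07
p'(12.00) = 392.78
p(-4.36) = -118.07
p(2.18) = 4.02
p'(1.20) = 1.10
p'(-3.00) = 37.78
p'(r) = (r - 1)*(2*r - 2/3) + (r - 1/3)^2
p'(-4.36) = 72.34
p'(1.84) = 4.80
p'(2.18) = 7.77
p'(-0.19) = 1.52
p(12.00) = 1497.22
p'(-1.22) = 9.31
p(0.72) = -0.04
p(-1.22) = -5.36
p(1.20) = 0.15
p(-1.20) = -5.17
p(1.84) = 1.91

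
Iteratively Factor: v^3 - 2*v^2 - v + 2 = (v - 1)*(v^2 - v - 2) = (v - 2)*(v - 1)*(v + 1)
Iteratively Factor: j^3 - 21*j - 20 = (j + 4)*(j^2 - 4*j - 5) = (j + 1)*(j + 4)*(j - 5)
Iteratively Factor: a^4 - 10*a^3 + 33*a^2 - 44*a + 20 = (a - 2)*(a^3 - 8*a^2 + 17*a - 10) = (a - 2)*(a - 1)*(a^2 - 7*a + 10) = (a - 2)^2*(a - 1)*(a - 5)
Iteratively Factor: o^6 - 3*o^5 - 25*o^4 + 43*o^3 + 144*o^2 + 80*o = (o - 4)*(o^5 + o^4 - 21*o^3 - 41*o^2 - 20*o) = o*(o - 4)*(o^4 + o^3 - 21*o^2 - 41*o - 20) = o*(o - 5)*(o - 4)*(o^3 + 6*o^2 + 9*o + 4) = o*(o - 5)*(o - 4)*(o + 1)*(o^2 + 5*o + 4) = o*(o - 5)*(o - 4)*(o + 1)*(o + 4)*(o + 1)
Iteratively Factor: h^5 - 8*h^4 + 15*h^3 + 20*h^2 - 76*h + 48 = (h - 1)*(h^4 - 7*h^3 + 8*h^2 + 28*h - 48) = (h - 3)*(h - 1)*(h^3 - 4*h^2 - 4*h + 16) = (h - 3)*(h - 1)*(h + 2)*(h^2 - 6*h + 8) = (h - 4)*(h - 3)*(h - 1)*(h + 2)*(h - 2)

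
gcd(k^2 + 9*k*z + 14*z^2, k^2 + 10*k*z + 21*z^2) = k + 7*z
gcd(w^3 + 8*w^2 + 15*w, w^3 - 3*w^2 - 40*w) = w^2 + 5*w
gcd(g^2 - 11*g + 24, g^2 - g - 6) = g - 3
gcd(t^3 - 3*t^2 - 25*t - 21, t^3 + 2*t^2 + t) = t + 1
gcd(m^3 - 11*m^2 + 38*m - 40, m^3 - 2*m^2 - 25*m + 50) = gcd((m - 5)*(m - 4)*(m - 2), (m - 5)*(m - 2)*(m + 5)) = m^2 - 7*m + 10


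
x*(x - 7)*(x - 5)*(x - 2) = x^4 - 14*x^3 + 59*x^2 - 70*x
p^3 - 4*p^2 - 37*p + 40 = (p - 8)*(p - 1)*(p + 5)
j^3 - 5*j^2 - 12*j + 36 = (j - 6)*(j - 2)*(j + 3)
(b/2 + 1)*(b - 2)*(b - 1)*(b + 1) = b^4/2 - 5*b^2/2 + 2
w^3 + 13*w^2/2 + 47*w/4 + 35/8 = (w + 1/2)*(w + 5/2)*(w + 7/2)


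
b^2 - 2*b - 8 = (b - 4)*(b + 2)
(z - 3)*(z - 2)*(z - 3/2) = z^3 - 13*z^2/2 + 27*z/2 - 9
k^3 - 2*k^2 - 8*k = k*(k - 4)*(k + 2)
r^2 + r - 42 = (r - 6)*(r + 7)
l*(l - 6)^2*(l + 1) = l^4 - 11*l^3 + 24*l^2 + 36*l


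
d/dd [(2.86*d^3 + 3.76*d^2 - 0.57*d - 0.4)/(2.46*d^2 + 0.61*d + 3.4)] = (7.0356*d^4 + 3.4892*d^3 + 32.8678*d^2 + 27.536*d - 1.694)/(6.0516*d^4 + 3.0012*d^3 + 17.1001*d^2 + 4.148*d + 11.56)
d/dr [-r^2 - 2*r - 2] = -2*r - 2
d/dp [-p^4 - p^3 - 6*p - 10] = -4*p^3 - 3*p^2 - 6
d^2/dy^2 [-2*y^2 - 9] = -4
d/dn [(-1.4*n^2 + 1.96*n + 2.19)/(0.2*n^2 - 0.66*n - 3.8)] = (0.532*n^2 + 9.764*n - 6.0026)/(0.04*n^4 - 0.264*n^3 - 1.0844*n^2 + 5.016*n + 14.44)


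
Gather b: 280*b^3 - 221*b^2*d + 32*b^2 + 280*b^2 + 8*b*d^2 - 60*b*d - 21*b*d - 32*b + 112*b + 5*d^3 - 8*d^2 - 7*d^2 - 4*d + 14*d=280*b^3 + b^2*(312 - 221*d) + b*(8*d^2 - 81*d + 80) + 5*d^3 - 15*d^2 + 10*d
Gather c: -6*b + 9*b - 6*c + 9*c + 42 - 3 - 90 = 3*b + 3*c - 51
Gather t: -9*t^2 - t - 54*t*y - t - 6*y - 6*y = -9*t^2 + t*(-54*y - 2) - 12*y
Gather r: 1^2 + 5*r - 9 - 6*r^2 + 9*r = -6*r^2 + 14*r - 8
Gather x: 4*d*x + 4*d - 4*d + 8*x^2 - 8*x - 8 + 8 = 8*x^2 + x*(4*d - 8)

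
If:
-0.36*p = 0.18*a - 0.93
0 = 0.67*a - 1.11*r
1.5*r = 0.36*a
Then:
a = 0.00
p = 2.58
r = 0.00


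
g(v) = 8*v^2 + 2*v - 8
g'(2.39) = 40.24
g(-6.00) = 268.00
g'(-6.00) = -94.00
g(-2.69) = 44.51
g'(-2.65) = -40.40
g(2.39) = 42.48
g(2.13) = 32.56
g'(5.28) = 86.48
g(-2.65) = 42.88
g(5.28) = 225.59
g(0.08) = -7.79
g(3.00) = 70.00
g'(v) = 16*v + 2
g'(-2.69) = -41.04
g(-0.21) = -8.07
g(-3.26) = 70.50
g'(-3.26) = -50.16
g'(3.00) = 50.00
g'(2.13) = 36.08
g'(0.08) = 3.28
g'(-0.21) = -1.36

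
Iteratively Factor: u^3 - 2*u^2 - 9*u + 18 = (u - 3)*(u^2 + u - 6) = (u - 3)*(u + 3)*(u - 2)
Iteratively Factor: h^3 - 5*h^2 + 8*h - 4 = (h - 1)*(h^2 - 4*h + 4) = (h - 2)*(h - 1)*(h - 2)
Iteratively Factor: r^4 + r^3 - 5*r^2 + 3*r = (r + 3)*(r^3 - 2*r^2 + r) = (r - 1)*(r + 3)*(r^2 - r) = r*(r - 1)*(r + 3)*(r - 1)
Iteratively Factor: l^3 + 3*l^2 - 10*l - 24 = (l + 4)*(l^2 - l - 6) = (l - 3)*(l + 4)*(l + 2)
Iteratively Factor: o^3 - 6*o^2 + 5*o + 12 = (o - 4)*(o^2 - 2*o - 3) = (o - 4)*(o + 1)*(o - 3)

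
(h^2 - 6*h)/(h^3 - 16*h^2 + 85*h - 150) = h/(h^2 - 10*h + 25)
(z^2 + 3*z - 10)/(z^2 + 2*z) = (z^2 + 3*z - 10)/(z*(z + 2))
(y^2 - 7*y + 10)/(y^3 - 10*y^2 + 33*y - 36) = (y^2 - 7*y + 10)/(y^3 - 10*y^2 + 33*y - 36)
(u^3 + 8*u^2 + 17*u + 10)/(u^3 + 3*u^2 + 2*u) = (u + 5)/u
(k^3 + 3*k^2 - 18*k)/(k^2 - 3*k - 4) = k*(-k^2 - 3*k + 18)/(-k^2 + 3*k + 4)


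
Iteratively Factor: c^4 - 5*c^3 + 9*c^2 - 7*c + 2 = (c - 1)*(c^3 - 4*c^2 + 5*c - 2) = (c - 2)*(c - 1)*(c^2 - 2*c + 1) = (c - 2)*(c - 1)^2*(c - 1)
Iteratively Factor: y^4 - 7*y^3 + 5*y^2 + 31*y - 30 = (y + 2)*(y^3 - 9*y^2 + 23*y - 15) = (y - 5)*(y + 2)*(y^2 - 4*y + 3) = (y - 5)*(y - 1)*(y + 2)*(y - 3)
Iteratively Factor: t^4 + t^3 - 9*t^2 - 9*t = (t)*(t^3 + t^2 - 9*t - 9) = t*(t + 3)*(t^2 - 2*t - 3) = t*(t + 1)*(t + 3)*(t - 3)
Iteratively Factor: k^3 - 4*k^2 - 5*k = (k + 1)*(k^2 - 5*k) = (k - 5)*(k + 1)*(k)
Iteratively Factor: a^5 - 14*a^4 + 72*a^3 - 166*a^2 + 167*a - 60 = (a - 1)*(a^4 - 13*a^3 + 59*a^2 - 107*a + 60) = (a - 1)^2*(a^3 - 12*a^2 + 47*a - 60) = (a - 3)*(a - 1)^2*(a^2 - 9*a + 20) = (a - 5)*(a - 3)*(a - 1)^2*(a - 4)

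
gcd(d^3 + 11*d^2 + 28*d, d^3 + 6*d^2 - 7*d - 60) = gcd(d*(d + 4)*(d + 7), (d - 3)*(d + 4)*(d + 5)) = d + 4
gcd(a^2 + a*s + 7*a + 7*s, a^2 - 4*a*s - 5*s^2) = a + s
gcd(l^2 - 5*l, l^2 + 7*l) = l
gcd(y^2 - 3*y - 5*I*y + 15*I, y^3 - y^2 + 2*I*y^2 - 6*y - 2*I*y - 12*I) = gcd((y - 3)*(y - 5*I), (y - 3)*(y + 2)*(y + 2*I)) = y - 3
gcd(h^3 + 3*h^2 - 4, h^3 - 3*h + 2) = h^2 + h - 2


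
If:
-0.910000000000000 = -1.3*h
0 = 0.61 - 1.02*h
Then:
No Solution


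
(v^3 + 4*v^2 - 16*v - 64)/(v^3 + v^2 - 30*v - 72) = (v^2 - 16)/(v^2 - 3*v - 18)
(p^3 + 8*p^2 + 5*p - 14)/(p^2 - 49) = (p^2 + p - 2)/(p - 7)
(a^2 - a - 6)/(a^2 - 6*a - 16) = (a - 3)/(a - 8)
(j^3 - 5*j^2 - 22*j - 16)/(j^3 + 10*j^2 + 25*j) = (j^3 - 5*j^2 - 22*j - 16)/(j*(j^2 + 10*j + 25))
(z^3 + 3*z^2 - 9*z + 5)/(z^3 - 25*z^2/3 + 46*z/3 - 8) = 3*(z^2 + 4*z - 5)/(3*z^2 - 22*z + 24)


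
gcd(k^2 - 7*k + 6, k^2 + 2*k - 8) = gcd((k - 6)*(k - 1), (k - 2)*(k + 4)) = 1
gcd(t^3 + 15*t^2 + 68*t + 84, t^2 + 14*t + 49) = t + 7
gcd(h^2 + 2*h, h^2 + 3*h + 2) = h + 2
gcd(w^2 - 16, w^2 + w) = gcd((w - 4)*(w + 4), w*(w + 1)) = 1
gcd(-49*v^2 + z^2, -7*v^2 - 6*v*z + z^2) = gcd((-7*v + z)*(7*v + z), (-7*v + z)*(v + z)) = -7*v + z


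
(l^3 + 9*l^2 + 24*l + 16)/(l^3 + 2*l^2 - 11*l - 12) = (l + 4)/(l - 3)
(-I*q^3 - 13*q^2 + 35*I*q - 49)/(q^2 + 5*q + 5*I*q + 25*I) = (-I*q^3 - 13*q^2 + 35*I*q - 49)/(q^2 + 5*q*(1 + I) + 25*I)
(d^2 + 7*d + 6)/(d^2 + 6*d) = (d + 1)/d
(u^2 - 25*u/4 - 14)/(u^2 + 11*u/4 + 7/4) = (u - 8)/(u + 1)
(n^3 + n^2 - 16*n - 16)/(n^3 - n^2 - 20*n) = (n^2 - 3*n - 4)/(n*(n - 5))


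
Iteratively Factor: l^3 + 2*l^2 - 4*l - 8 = (l - 2)*(l^2 + 4*l + 4) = (l - 2)*(l + 2)*(l + 2)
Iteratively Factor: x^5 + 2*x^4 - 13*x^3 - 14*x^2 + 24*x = (x - 3)*(x^4 + 5*x^3 + 2*x^2 - 8*x) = x*(x - 3)*(x^3 + 5*x^2 + 2*x - 8) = x*(x - 3)*(x + 2)*(x^2 + 3*x - 4) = x*(x - 3)*(x + 2)*(x + 4)*(x - 1)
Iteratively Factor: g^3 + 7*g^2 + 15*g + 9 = (g + 3)*(g^2 + 4*g + 3) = (g + 3)^2*(g + 1)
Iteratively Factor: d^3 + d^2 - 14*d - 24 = (d + 3)*(d^2 - 2*d - 8) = (d - 4)*(d + 3)*(d + 2)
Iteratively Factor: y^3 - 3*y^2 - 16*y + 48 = (y - 3)*(y^2 - 16) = (y - 3)*(y + 4)*(y - 4)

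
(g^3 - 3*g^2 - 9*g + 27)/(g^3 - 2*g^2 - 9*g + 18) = (g - 3)/(g - 2)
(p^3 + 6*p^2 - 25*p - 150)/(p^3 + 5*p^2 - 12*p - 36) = (p^2 - 25)/(p^2 - p - 6)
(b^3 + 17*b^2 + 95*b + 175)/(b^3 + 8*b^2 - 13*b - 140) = (b + 5)/(b - 4)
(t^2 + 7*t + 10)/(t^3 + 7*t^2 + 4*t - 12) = (t + 5)/(t^2 + 5*t - 6)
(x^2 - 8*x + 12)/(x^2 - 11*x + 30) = (x - 2)/(x - 5)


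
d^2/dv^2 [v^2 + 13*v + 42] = 2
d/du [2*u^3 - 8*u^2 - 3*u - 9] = 6*u^2 - 16*u - 3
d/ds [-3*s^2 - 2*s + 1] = -6*s - 2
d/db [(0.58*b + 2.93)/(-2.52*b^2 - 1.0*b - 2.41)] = (1.4616*b^2 + 14.7672*b + 1.5322)/(6.3504*b^4 + 5.04*b^3 + 13.1464*b^2 + 4.82*b + 5.8081)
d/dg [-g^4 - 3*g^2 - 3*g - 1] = -4*g^3 - 6*g - 3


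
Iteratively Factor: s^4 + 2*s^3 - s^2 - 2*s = (s + 1)*(s^3 + s^2 - 2*s) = s*(s + 1)*(s^2 + s - 2) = s*(s + 1)*(s + 2)*(s - 1)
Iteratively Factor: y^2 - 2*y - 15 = (y + 3)*(y - 5)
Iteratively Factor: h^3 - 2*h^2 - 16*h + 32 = (h - 4)*(h^2 + 2*h - 8) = (h - 4)*(h - 2)*(h + 4)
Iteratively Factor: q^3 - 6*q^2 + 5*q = (q - 1)*(q^2 - 5*q) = (q - 5)*(q - 1)*(q)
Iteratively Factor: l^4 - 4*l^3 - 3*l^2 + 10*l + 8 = (l + 1)*(l^3 - 5*l^2 + 2*l + 8) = (l + 1)^2*(l^2 - 6*l + 8) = (l - 2)*(l + 1)^2*(l - 4)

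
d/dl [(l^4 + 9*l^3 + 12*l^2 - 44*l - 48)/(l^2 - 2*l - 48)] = (2*l^3 - 21*l^2 - 48*l + 56)/(l^2 - 16*l + 64)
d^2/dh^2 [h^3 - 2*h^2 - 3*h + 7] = 6*h - 4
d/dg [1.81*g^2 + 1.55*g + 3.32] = 3.62*g + 1.55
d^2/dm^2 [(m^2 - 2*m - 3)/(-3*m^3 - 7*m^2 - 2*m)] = 2*(-9*m^6 + 54*m^5 + 306*m^4 + 604*m^3 + 495*m^2 + 126*m + 12)/(m^3*(27*m^6 + 189*m^5 + 495*m^4 + 595*m^3 + 330*m^2 + 84*m + 8))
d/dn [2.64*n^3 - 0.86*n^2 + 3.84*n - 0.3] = 7.92*n^2 - 1.72*n + 3.84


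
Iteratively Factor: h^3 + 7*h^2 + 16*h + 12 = (h + 2)*(h^2 + 5*h + 6) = (h + 2)^2*(h + 3)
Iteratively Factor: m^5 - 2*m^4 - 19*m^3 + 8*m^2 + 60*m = (m - 5)*(m^4 + 3*m^3 - 4*m^2 - 12*m) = (m - 5)*(m + 2)*(m^3 + m^2 - 6*m) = (m - 5)*(m + 2)*(m + 3)*(m^2 - 2*m) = m*(m - 5)*(m + 2)*(m + 3)*(m - 2)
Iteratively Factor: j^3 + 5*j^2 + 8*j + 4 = (j + 2)*(j^2 + 3*j + 2) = (j + 1)*(j + 2)*(j + 2)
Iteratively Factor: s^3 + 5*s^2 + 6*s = (s + 2)*(s^2 + 3*s) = s*(s + 2)*(s + 3)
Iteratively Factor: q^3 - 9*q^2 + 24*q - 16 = (q - 4)*(q^2 - 5*q + 4) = (q - 4)^2*(q - 1)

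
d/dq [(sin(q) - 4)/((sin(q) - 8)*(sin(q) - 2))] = (8*sin(q) + cos(q)^2 - 25)*cos(q)/((sin(q) - 8)^2*(sin(q) - 2)^2)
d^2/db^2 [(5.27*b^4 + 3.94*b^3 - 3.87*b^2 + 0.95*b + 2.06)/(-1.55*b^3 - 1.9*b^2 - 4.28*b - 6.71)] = (1.13686837721616e-13*b^7 + 73.6749100000002*b^6 + 214.863480000001*b^5 - 720.833328*b^4 - 3183.218458*b^3 - 3830.318436*b^2 - 963.661764*b + 380.106326)/(3.723875*b^9 + 13.69425*b^8 + 47.6346*b^7 + 130.848925*b^6 + 250.09866*b^5 + 444.16902*b^4 + 615.159137*b^3 + 625.386762*b^2 + 578.109444*b + 302.111711)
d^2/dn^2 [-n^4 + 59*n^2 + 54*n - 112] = 118 - 12*n^2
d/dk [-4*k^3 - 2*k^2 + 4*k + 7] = -12*k^2 - 4*k + 4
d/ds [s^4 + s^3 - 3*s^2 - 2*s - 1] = 4*s^3 + 3*s^2 - 6*s - 2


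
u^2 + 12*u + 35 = (u + 5)*(u + 7)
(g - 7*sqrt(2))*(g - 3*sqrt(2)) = g^2 - 10*sqrt(2)*g + 42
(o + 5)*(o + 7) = o^2 + 12*o + 35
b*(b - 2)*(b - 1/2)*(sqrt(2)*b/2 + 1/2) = sqrt(2)*b^4/2 - 5*sqrt(2)*b^3/4 + b^3/2 - 5*b^2/4 + sqrt(2)*b^2/2 + b/2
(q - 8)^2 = q^2 - 16*q + 64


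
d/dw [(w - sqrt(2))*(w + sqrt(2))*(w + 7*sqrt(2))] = 3*w^2 + 14*sqrt(2)*w - 2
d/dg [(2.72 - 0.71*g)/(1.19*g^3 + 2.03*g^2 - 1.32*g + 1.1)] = (1.6898*g^3 - 8.2691*g^2 - 11.0432*g + 2.8094)/(1.4161*g^6 + 4.8314*g^5 + 0.979299999999999*g^4 - 2.7412*g^3 + 6.2084*g^2 - 2.904*g + 1.21)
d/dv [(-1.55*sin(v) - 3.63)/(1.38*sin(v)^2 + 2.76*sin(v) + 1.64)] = (2.139*sin(v)^2 + 10.0188*sin(v) + 7.4768)*cos(v)/(1.9044*sin(v)^4 + 7.6176*sin(v)^3 + 12.144*sin(v)^2 + 9.0528*sin(v) + 2.6896)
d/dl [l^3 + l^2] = l*(3*l + 2)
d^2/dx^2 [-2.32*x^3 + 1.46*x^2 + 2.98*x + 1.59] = 2.92 - 13.92*x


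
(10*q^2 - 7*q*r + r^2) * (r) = 10*q^2*r - 7*q*r^2 + r^3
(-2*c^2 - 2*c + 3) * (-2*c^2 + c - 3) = 4*c^4 + 2*c^3 - 2*c^2 + 9*c - 9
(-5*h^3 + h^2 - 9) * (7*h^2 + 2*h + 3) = -35*h^5 - 3*h^4 - 13*h^3 - 60*h^2 - 18*h - 27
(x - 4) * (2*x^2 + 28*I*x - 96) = 2*x^3 - 8*x^2 + 28*I*x^2 - 96*x - 112*I*x + 384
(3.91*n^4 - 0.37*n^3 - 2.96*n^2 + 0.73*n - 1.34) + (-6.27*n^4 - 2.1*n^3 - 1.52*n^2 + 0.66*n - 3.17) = -2.36*n^4 - 2.47*n^3 - 4.48*n^2 + 1.39*n - 4.51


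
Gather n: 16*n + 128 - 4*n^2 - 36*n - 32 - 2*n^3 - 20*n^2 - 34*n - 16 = -2*n^3 - 24*n^2 - 54*n + 80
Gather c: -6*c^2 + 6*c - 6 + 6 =-6*c^2 + 6*c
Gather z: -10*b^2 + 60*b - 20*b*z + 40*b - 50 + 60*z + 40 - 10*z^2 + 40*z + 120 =-10*b^2 + 100*b - 10*z^2 + z*(100 - 20*b) + 110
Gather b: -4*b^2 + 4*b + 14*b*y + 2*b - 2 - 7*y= -4*b^2 + b*(14*y + 6) - 7*y - 2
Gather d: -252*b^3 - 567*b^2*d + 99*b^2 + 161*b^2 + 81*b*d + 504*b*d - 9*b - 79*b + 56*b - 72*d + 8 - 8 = -252*b^3 + 260*b^2 - 32*b + d*(-567*b^2 + 585*b - 72)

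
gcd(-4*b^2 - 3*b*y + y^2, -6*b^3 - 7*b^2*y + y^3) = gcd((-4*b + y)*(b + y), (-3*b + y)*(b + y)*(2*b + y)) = b + y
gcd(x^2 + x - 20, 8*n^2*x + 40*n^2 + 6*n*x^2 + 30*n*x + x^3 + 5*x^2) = x + 5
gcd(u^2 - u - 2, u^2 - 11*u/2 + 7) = u - 2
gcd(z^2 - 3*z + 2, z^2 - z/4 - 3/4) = z - 1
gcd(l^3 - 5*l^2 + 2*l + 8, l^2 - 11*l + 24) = 1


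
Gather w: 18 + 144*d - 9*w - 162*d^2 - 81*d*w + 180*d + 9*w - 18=-162*d^2 - 81*d*w + 324*d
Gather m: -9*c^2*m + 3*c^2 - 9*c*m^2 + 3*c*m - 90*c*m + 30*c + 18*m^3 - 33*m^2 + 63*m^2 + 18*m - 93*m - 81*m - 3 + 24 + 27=3*c^2 + 30*c + 18*m^3 + m^2*(30 - 9*c) + m*(-9*c^2 - 87*c - 156) + 48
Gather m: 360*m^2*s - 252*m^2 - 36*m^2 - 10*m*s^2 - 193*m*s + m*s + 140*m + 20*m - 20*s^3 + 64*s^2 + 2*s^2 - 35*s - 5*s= m^2*(360*s - 288) + m*(-10*s^2 - 192*s + 160) - 20*s^3 + 66*s^2 - 40*s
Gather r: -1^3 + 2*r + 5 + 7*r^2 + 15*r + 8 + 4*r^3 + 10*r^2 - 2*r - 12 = 4*r^3 + 17*r^2 + 15*r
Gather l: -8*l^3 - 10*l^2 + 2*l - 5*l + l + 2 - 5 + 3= -8*l^3 - 10*l^2 - 2*l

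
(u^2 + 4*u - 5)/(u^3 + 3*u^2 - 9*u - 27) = (u^2 + 4*u - 5)/(u^3 + 3*u^2 - 9*u - 27)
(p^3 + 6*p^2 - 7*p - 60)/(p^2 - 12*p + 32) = (p^3 + 6*p^2 - 7*p - 60)/(p^2 - 12*p + 32)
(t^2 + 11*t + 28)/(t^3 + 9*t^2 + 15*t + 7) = (t + 4)/(t^2 + 2*t + 1)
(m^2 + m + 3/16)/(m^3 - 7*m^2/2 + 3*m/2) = (16*m^2 + 16*m + 3)/(8*m*(2*m^2 - 7*m + 3))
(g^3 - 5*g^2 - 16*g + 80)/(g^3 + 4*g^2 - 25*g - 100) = (g - 4)/(g + 5)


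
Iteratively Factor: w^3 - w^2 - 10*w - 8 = (w + 2)*(w^2 - 3*w - 4) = (w + 1)*(w + 2)*(w - 4)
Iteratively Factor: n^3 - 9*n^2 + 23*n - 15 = (n - 1)*(n^2 - 8*n + 15) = (n - 3)*(n - 1)*(n - 5)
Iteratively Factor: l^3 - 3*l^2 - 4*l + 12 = (l - 2)*(l^2 - l - 6) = (l - 3)*(l - 2)*(l + 2)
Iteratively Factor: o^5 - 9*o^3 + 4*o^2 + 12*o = (o - 2)*(o^4 + 2*o^3 - 5*o^2 - 6*o) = o*(o - 2)*(o^3 + 2*o^2 - 5*o - 6) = o*(o - 2)*(o + 1)*(o^2 + o - 6) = o*(o - 2)*(o + 1)*(o + 3)*(o - 2)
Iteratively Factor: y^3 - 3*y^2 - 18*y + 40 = (y + 4)*(y^2 - 7*y + 10) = (y - 2)*(y + 4)*(y - 5)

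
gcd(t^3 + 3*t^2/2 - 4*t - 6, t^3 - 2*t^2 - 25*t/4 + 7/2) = t + 2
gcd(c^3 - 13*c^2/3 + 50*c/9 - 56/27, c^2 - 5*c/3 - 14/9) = c - 7/3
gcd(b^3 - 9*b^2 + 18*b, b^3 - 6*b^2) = b^2 - 6*b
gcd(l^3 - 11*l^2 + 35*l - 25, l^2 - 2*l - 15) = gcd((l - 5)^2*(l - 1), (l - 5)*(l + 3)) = l - 5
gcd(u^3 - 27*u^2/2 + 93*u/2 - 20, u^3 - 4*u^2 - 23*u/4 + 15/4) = u^2 - 11*u/2 + 5/2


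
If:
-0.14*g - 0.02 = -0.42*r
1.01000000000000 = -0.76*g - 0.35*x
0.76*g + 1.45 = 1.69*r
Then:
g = -6.96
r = -2.27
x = 12.24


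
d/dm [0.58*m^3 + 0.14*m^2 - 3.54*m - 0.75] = 1.74*m^2 + 0.28*m - 3.54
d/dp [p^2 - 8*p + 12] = 2*p - 8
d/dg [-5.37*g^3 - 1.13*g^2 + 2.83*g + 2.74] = -16.11*g^2 - 2.26*g + 2.83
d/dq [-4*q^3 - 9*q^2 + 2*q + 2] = -12*q^2 - 18*q + 2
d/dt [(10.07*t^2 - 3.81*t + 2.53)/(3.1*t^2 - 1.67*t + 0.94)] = (-5.0059*t^2 + 3.2456*t + 0.643699999999999)/(9.61*t^4 - 10.354*t^3 + 8.6169*t^2 - 3.1396*t + 0.8836)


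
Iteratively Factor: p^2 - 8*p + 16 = (p - 4)*(p - 4)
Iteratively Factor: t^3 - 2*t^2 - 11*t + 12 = (t - 4)*(t^2 + 2*t - 3) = (t - 4)*(t + 3)*(t - 1)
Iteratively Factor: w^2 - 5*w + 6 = (w - 3)*(w - 2)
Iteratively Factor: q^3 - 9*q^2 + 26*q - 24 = (q - 3)*(q^2 - 6*q + 8) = (q - 4)*(q - 3)*(q - 2)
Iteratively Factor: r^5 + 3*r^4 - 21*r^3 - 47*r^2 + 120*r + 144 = (r - 3)*(r^4 + 6*r^3 - 3*r^2 - 56*r - 48) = (r - 3)*(r + 1)*(r^3 + 5*r^2 - 8*r - 48) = (r - 3)*(r + 1)*(r + 4)*(r^2 + r - 12) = (r - 3)*(r + 1)*(r + 4)^2*(r - 3)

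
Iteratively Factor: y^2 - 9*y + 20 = (y - 5)*(y - 4)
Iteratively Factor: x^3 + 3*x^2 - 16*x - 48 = (x + 3)*(x^2 - 16) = (x + 3)*(x + 4)*(x - 4)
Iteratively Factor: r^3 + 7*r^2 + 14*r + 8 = (r + 2)*(r^2 + 5*r + 4) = (r + 1)*(r + 2)*(r + 4)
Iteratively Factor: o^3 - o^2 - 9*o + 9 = (o - 1)*(o^2 - 9) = (o - 1)*(o + 3)*(o - 3)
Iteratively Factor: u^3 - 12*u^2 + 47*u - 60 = (u - 3)*(u^2 - 9*u + 20) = (u - 4)*(u - 3)*(u - 5)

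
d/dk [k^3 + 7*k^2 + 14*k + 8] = 3*k^2 + 14*k + 14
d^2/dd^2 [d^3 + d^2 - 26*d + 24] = 6*d + 2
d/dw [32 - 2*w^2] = -4*w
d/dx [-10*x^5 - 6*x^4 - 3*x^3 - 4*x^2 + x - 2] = -50*x^4 - 24*x^3 - 9*x^2 - 8*x + 1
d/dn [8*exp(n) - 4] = 8*exp(n)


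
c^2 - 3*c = c*(c - 3)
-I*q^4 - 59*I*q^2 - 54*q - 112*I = (q - 7*I)*(q - 2*I)*(q + 8*I)*(-I*q + 1)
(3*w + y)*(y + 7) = 3*w*y + 21*w + y^2 + 7*y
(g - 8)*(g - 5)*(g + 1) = g^3 - 12*g^2 + 27*g + 40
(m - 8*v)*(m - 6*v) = m^2 - 14*m*v + 48*v^2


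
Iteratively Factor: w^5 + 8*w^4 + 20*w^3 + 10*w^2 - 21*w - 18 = (w - 1)*(w^4 + 9*w^3 + 29*w^2 + 39*w + 18) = (w - 1)*(w + 3)*(w^3 + 6*w^2 + 11*w + 6) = (w - 1)*(w + 3)^2*(w^2 + 3*w + 2) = (w - 1)*(w + 1)*(w + 3)^2*(w + 2)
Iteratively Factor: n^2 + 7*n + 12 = (n + 4)*(n + 3)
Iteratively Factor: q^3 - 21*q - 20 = (q + 1)*(q^2 - q - 20) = (q + 1)*(q + 4)*(q - 5)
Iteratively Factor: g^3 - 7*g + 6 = (g + 3)*(g^2 - 3*g + 2) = (g - 1)*(g + 3)*(g - 2)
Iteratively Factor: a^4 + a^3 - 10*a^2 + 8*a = (a + 4)*(a^3 - 3*a^2 + 2*a) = (a - 1)*(a + 4)*(a^2 - 2*a) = (a - 2)*(a - 1)*(a + 4)*(a)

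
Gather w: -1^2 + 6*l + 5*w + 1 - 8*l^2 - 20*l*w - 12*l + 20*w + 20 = -8*l^2 - 6*l + w*(25 - 20*l) + 20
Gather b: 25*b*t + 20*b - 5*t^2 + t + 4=b*(25*t + 20) - 5*t^2 + t + 4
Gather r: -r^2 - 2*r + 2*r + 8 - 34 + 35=9 - r^2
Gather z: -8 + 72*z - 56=72*z - 64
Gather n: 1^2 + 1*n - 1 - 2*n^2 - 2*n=-2*n^2 - n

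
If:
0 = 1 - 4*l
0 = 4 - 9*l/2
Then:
No Solution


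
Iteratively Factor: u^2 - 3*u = (u)*(u - 3)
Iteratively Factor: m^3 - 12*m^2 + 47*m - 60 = (m - 4)*(m^2 - 8*m + 15) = (m - 4)*(m - 3)*(m - 5)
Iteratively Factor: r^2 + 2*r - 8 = (r - 2)*(r + 4)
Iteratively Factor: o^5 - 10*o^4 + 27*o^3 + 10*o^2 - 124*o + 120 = (o - 3)*(o^4 - 7*o^3 + 6*o^2 + 28*o - 40) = (o - 3)*(o - 2)*(o^3 - 5*o^2 - 4*o + 20) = (o - 3)*(o - 2)^2*(o^2 - 3*o - 10) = (o - 5)*(o - 3)*(o - 2)^2*(o + 2)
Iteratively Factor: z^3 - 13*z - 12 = (z - 4)*(z^2 + 4*z + 3) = (z - 4)*(z + 1)*(z + 3)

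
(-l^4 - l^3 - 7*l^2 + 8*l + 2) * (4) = -4*l^4 - 4*l^3 - 28*l^2 + 32*l + 8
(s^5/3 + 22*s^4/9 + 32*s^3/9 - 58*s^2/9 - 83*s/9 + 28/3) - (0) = s^5/3 + 22*s^4/9 + 32*s^3/9 - 58*s^2/9 - 83*s/9 + 28/3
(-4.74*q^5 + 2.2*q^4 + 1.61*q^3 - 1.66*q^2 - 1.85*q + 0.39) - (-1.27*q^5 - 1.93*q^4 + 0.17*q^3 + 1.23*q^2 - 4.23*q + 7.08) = -3.47*q^5 + 4.13*q^4 + 1.44*q^3 - 2.89*q^2 + 2.38*q - 6.69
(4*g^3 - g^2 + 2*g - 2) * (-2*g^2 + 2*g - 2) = -8*g^5 + 10*g^4 - 14*g^3 + 10*g^2 - 8*g + 4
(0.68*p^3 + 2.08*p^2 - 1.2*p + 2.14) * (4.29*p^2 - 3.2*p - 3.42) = 2.9172*p^5 + 6.7472*p^4 - 14.1296*p^3 + 5.907*p^2 - 2.744*p - 7.3188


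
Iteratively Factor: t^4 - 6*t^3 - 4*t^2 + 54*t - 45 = (t - 5)*(t^3 - t^2 - 9*t + 9) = (t - 5)*(t - 1)*(t^2 - 9) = (t - 5)*(t - 3)*(t - 1)*(t + 3)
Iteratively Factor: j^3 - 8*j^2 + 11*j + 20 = (j - 5)*(j^2 - 3*j - 4) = (j - 5)*(j - 4)*(j + 1)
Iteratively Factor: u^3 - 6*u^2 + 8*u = (u - 4)*(u^2 - 2*u) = u*(u - 4)*(u - 2)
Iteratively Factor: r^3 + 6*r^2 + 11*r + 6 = (r + 2)*(r^2 + 4*r + 3) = (r + 2)*(r + 3)*(r + 1)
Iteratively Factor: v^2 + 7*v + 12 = (v + 4)*(v + 3)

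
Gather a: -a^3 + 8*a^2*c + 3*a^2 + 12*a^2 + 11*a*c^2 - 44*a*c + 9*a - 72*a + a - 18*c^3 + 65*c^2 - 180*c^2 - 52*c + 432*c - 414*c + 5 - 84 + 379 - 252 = -a^3 + a^2*(8*c + 15) + a*(11*c^2 - 44*c - 62) - 18*c^3 - 115*c^2 - 34*c + 48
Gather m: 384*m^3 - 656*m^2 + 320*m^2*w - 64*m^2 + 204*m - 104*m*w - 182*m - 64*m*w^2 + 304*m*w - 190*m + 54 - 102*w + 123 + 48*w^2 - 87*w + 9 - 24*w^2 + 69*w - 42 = 384*m^3 + m^2*(320*w - 720) + m*(-64*w^2 + 200*w - 168) + 24*w^2 - 120*w + 144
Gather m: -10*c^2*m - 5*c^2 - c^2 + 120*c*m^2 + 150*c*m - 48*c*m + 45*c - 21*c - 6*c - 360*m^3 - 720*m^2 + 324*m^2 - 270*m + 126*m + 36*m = -6*c^2 + 18*c - 360*m^3 + m^2*(120*c - 396) + m*(-10*c^2 + 102*c - 108)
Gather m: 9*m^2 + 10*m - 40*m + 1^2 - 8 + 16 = 9*m^2 - 30*m + 9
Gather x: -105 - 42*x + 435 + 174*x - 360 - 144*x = -12*x - 30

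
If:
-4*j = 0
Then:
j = 0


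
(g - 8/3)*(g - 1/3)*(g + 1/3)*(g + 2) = g^4 - 2*g^3/3 - 49*g^2/9 + 2*g/27 + 16/27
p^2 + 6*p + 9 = (p + 3)^2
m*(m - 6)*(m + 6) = m^3 - 36*m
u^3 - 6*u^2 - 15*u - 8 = (u - 8)*(u + 1)^2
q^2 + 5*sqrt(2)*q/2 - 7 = (q - sqrt(2))*(q + 7*sqrt(2)/2)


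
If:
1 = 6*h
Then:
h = 1/6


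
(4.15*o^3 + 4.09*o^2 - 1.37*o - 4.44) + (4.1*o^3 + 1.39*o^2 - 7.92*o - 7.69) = 8.25*o^3 + 5.48*o^2 - 9.29*o - 12.13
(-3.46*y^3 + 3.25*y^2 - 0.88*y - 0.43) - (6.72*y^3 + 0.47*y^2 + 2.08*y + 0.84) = -10.18*y^3 + 2.78*y^2 - 2.96*y - 1.27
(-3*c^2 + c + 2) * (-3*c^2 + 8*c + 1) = 9*c^4 - 27*c^3 - c^2 + 17*c + 2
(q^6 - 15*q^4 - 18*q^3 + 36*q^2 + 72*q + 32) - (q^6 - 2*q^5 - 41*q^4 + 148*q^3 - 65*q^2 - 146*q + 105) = 2*q^5 + 26*q^4 - 166*q^3 + 101*q^2 + 218*q - 73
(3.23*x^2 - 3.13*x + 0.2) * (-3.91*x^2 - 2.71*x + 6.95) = -12.6293*x^4 + 3.485*x^3 + 30.1488*x^2 - 22.2955*x + 1.39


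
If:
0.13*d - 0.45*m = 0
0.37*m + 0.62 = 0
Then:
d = -5.80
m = -1.68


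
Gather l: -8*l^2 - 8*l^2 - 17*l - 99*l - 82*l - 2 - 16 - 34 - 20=-16*l^2 - 198*l - 72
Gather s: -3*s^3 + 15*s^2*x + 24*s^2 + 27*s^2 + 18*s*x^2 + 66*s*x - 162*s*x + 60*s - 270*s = -3*s^3 + s^2*(15*x + 51) + s*(18*x^2 - 96*x - 210)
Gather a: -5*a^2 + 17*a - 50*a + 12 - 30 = -5*a^2 - 33*a - 18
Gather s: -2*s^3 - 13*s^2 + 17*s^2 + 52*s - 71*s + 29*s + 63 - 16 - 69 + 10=-2*s^3 + 4*s^2 + 10*s - 12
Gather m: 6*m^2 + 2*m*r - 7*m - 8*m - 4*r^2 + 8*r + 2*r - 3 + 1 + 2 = 6*m^2 + m*(2*r - 15) - 4*r^2 + 10*r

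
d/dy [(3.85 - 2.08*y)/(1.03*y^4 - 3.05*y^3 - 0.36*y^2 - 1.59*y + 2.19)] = (6.4272*y^4 - 28.55*y^3 + 34.4787*y^2 + 2.772*y + 1.5663)/(1.0609*y^8 - 6.283*y^7 + 8.5609*y^6 - 1.0794*y^5 + 14.34*y^4 - 12.2142*y^3 + 0.9513*y^2 - 6.9642*y + 4.7961)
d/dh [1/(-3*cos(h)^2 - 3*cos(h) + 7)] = -3*(2*cos(h) + 1)*sin(h)/(3*cos(h)^2 + 3*cos(h) - 7)^2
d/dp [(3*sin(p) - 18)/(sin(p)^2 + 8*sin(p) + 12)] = 3*(12*sin(p) + cos(p)^2 + 59)*cos(p)/(sin(p)^2 + 8*sin(p) + 12)^2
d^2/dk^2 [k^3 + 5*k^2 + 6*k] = 6*k + 10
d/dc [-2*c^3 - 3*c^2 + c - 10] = -6*c^2 - 6*c + 1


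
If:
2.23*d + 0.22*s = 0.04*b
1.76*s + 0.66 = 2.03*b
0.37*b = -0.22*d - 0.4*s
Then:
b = 0.18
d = 0.02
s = -0.17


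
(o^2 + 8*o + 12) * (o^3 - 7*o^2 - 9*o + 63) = o^5 + o^4 - 53*o^3 - 93*o^2 + 396*o + 756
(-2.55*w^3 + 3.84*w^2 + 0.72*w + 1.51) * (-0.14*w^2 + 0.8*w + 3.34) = 0.357*w^5 - 2.5776*w^4 - 5.5458*w^3 + 13.1902*w^2 + 3.6128*w + 5.0434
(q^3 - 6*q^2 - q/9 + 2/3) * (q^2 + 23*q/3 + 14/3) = q^5 + 5*q^4/3 - 373*q^3/9 - 761*q^2/27 + 124*q/27 + 28/9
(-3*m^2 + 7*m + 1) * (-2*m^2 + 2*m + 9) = 6*m^4 - 20*m^3 - 15*m^2 + 65*m + 9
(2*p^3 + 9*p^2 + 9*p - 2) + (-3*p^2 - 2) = 2*p^3 + 6*p^2 + 9*p - 4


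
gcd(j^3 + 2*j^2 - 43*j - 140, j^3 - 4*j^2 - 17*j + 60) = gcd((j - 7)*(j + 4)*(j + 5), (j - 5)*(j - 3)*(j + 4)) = j + 4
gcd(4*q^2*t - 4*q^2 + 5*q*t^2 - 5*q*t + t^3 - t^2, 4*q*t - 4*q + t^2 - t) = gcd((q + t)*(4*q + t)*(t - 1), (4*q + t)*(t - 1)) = 4*q*t - 4*q + t^2 - t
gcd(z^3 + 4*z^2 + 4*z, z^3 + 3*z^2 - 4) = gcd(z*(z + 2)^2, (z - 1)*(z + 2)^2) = z^2 + 4*z + 4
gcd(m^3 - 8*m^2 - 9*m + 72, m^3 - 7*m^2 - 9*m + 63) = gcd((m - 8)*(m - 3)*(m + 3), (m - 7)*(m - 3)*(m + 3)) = m^2 - 9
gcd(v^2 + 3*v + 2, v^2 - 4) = v + 2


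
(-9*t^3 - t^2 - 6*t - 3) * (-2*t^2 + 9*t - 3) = 18*t^5 - 79*t^4 + 30*t^3 - 45*t^2 - 9*t + 9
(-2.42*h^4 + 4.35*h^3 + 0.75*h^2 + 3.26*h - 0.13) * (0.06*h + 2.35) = -0.1452*h^5 - 5.426*h^4 + 10.2675*h^3 + 1.9581*h^2 + 7.6532*h - 0.3055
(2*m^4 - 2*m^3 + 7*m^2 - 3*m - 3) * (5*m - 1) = 10*m^5 - 12*m^4 + 37*m^3 - 22*m^2 - 12*m + 3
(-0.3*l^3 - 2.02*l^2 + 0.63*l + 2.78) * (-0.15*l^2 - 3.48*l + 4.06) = 0.045*l^5 + 1.347*l^4 + 5.7171*l^3 - 10.8106*l^2 - 7.1166*l + 11.2868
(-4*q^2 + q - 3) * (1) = -4*q^2 + q - 3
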